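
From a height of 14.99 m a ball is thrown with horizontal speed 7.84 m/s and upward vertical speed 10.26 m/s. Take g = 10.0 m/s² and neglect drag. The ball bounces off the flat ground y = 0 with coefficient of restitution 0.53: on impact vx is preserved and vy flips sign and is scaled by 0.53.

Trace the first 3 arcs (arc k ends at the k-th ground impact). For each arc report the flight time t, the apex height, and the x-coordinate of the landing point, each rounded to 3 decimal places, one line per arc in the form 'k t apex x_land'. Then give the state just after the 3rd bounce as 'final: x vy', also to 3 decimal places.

Arc 1: start y=14.990, vy=10.260 → t=3.039, apex=20.253, x_land=23.823, impact vy=-20.126
  bounce: vy ← 0.53·20.126 = 10.667
Arc 2: start y=0.000, vy=10.667 → t=2.133, apex=5.689, x_land=40.549, impact vy=-10.667
  bounce: vy ← 0.53·10.667 = 5.653
Arc 3: start y=0.000, vy=5.653 → t=1.131, apex=1.598, x_land=49.413, impact vy=-5.653
  bounce: vy ← 0.53·5.653 = 2.996

1 3.039 20.253 23.823
2 2.133 5.689 40.549
3 1.131 1.598 49.413
final: 49.413 2.996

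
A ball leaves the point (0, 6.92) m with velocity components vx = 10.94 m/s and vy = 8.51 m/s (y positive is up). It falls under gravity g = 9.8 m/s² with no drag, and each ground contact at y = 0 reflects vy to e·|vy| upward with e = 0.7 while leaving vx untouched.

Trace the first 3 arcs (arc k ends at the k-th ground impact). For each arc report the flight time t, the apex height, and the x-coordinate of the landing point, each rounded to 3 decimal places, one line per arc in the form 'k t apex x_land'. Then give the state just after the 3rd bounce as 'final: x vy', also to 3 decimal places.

Arc 1: start y=6.920, vy=8.510 → t=2.340, apex=10.615, x_land=25.602, impact vy=-14.424
  bounce: vy ← 0.7·14.424 = 10.097
Arc 2: start y=0.000, vy=10.097 → t=2.061, apex=5.201, x_land=48.145, impact vy=-10.097
  bounce: vy ← 0.7·10.097 = 7.068
Arc 3: start y=0.000, vy=7.068 → t=1.442, apex=2.549, x_land=63.924, impact vy=-7.068
  bounce: vy ← 0.7·7.068 = 4.947

1 2.340 10.615 25.602
2 2.061 5.201 48.145
3 1.442 2.549 63.924
final: 63.924 4.947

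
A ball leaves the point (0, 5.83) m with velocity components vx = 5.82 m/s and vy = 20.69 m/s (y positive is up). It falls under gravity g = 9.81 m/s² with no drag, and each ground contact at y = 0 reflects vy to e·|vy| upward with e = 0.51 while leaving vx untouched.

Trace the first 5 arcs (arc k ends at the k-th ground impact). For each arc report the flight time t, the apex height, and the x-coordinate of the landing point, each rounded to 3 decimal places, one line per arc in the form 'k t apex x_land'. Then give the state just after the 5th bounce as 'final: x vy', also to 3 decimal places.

Arc 1: start y=5.830, vy=20.690 → t=4.483, apex=27.648, x_land=26.093, impact vy=-23.291
  bounce: vy ← 0.51·23.291 = 11.878
Arc 2: start y=0.000, vy=11.878 → t=2.422, apex=7.191, x_land=40.187, impact vy=-11.878
  bounce: vy ← 0.51·11.878 = 6.058
Arc 3: start y=0.000, vy=6.058 → t=1.235, apex=1.870, x_land=47.375, impact vy=-6.058
  bounce: vy ← 0.51·6.058 = 3.090
Arc 4: start y=0.000, vy=3.090 → t=0.630, apex=0.487, x_land=51.041, impact vy=-3.090
  bounce: vy ← 0.51·3.090 = 1.576
Arc 5: start y=0.000, vy=1.576 → t=0.321, apex=0.127, x_land=52.910, impact vy=-1.576
  bounce: vy ← 0.51·1.576 = 0.804

1 4.483 27.648 26.093
2 2.422 7.191 40.187
3 1.235 1.870 47.375
4 0.630 0.487 51.041
5 0.321 0.127 52.910
final: 52.910 0.804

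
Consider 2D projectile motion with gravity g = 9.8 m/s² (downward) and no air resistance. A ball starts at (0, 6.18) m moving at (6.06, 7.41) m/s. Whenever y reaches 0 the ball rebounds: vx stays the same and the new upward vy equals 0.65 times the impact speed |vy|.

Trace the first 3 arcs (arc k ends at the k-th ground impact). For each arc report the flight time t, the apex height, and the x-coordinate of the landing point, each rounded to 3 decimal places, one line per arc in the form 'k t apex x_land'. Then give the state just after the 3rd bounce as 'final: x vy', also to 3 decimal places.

Arc 1: start y=6.180, vy=7.410 → t=2.110, apex=8.981, x_land=12.787, impact vy=-13.268
  bounce: vy ← 0.65·13.268 = 8.624
Arc 2: start y=0.000, vy=8.624 → t=1.760, apex=3.795, x_land=23.452, impact vy=-8.624
  bounce: vy ← 0.65·8.624 = 5.606
Arc 3: start y=0.000, vy=5.606 → t=1.144, apex=1.603, x_land=30.385, impact vy=-5.606
  bounce: vy ← 0.65·5.606 = 3.644

1 2.110 8.981 12.787
2 1.760 3.795 23.452
3 1.144 1.603 30.385
final: 30.385 3.644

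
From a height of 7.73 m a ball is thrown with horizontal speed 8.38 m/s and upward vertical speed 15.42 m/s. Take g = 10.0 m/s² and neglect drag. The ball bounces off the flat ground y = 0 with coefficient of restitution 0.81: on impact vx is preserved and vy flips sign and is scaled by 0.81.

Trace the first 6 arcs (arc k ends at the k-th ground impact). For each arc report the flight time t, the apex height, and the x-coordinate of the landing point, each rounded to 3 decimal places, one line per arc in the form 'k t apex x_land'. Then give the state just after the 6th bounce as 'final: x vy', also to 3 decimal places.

Arc 1: start y=7.730, vy=15.420 → t=3.523, apex=19.619, x_land=29.521, impact vy=-19.808
  bounce: vy ← 0.81·19.808 = 16.045
Arc 2: start y=0.000, vy=16.045 → t=3.209, apex=12.872, x_land=56.413, impact vy=-16.045
  bounce: vy ← 0.81·16.045 = 12.996
Arc 3: start y=0.000, vy=12.996 → t=2.599, apex=8.445, x_land=78.195, impact vy=-12.996
  bounce: vy ← 0.81·12.996 = 10.527
Arc 4: start y=0.000, vy=10.527 → t=2.105, apex=5.541, x_land=95.838, impact vy=-10.527
  bounce: vy ← 0.81·10.527 = 8.527
Arc 5: start y=0.000, vy=8.527 → t=1.705, apex=3.635, x_land=110.129, impact vy=-8.527
  bounce: vy ← 0.81·8.527 = 6.907
Arc 6: start y=0.000, vy=6.907 → t=1.381, apex=2.385, x_land=121.705, impact vy=-6.907
  bounce: vy ← 0.81·6.907 = 5.595

1 3.523 19.619 29.521
2 3.209 12.872 56.413
3 2.599 8.445 78.195
4 2.105 5.541 95.838
5 1.705 3.635 110.129
6 1.381 2.385 121.705
final: 121.705 5.595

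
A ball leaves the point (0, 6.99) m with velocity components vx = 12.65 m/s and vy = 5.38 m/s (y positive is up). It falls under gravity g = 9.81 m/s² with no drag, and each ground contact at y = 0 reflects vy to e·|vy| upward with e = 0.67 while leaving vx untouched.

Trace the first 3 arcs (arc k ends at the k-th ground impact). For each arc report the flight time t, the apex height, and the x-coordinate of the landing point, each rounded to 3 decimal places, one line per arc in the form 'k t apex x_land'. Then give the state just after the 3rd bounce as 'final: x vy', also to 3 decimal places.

1 1.862 8.465 23.556
2 1.760 3.800 45.825
3 1.179 1.706 60.745
final: 60.745 3.876

Arc 1: start y=6.990, vy=5.380 → t=1.862, apex=8.465, x_land=23.556, impact vy=-12.888
  bounce: vy ← 0.67·12.888 = 8.635
Arc 2: start y=0.000, vy=8.635 → t=1.760, apex=3.800, x_land=45.825, impact vy=-8.635
  bounce: vy ← 0.67·8.635 = 5.785
Arc 3: start y=0.000, vy=5.785 → t=1.179, apex=1.706, x_land=60.745, impact vy=-5.785
  bounce: vy ← 0.67·5.785 = 3.876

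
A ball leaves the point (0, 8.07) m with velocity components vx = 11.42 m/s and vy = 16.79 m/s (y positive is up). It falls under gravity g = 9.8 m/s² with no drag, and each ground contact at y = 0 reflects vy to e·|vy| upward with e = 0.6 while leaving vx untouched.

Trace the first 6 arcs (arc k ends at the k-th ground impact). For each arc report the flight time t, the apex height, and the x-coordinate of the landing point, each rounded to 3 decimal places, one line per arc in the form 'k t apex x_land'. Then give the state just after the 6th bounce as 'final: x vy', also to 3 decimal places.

1 3.854 22.453 44.011
2 2.569 8.083 73.346
3 1.541 2.910 90.947
4 0.925 1.048 101.508
5 0.555 0.377 107.844
6 0.333 0.136 111.646
final: 111.646 0.979

Arc 1: start y=8.070, vy=16.790 → t=3.854, apex=22.453, x_land=44.011, impact vy=-20.978
  bounce: vy ← 0.6·20.978 = 12.587
Arc 2: start y=0.000, vy=12.587 → t=2.569, apex=8.083, x_land=73.346, impact vy=-12.587
  bounce: vy ← 0.6·12.587 = 7.552
Arc 3: start y=0.000, vy=7.552 → t=1.541, apex=2.910, x_land=90.947, impact vy=-7.552
  bounce: vy ← 0.6·7.552 = 4.531
Arc 4: start y=0.000, vy=4.531 → t=0.925, apex=1.048, x_land=101.508, impact vy=-4.531
  bounce: vy ← 0.6·4.531 = 2.719
Arc 5: start y=0.000, vy=2.719 → t=0.555, apex=0.377, x_land=107.844, impact vy=-2.719
  bounce: vy ← 0.6·2.719 = 1.631
Arc 6: start y=0.000, vy=1.631 → t=0.333, apex=0.136, x_land=111.646, impact vy=-1.631
  bounce: vy ← 0.6·1.631 = 0.979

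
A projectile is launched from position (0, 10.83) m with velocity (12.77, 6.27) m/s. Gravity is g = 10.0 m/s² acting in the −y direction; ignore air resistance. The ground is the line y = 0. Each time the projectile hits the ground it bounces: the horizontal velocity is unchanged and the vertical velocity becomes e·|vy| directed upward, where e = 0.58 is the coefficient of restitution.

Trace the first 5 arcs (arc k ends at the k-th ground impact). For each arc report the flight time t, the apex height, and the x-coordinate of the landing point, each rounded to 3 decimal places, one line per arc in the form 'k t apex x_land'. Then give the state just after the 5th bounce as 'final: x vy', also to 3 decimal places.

1 2.227 12.796 28.435
2 1.856 4.304 52.132
3 1.076 1.448 65.877
4 0.624 0.487 73.848
5 0.362 0.164 78.472
final: 78.472 1.050

Arc 1: start y=10.830, vy=6.270 → t=2.227, apex=12.796, x_land=28.435, impact vy=-15.997
  bounce: vy ← 0.58·15.997 = 9.278
Arc 2: start y=0.000, vy=9.278 → t=1.856, apex=4.304, x_land=52.132, impact vy=-9.278
  bounce: vy ← 0.58·9.278 = 5.381
Arc 3: start y=0.000, vy=5.381 → t=1.076, apex=1.448, x_land=65.877, impact vy=-5.381
  bounce: vy ← 0.58·5.381 = 3.121
Arc 4: start y=0.000, vy=3.121 → t=0.624, apex=0.487, x_land=73.848, impact vy=-3.121
  bounce: vy ← 0.58·3.121 = 1.810
Arc 5: start y=0.000, vy=1.810 → t=0.362, apex=0.164, x_land=78.472, impact vy=-1.810
  bounce: vy ← 0.58·1.810 = 1.050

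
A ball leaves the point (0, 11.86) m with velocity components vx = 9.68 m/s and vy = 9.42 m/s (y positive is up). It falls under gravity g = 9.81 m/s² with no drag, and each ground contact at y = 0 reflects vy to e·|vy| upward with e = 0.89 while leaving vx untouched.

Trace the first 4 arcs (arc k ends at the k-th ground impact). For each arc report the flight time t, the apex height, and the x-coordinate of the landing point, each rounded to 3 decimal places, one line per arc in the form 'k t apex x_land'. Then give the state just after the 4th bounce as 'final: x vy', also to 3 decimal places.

Arc 1: start y=11.860, vy=9.420 → t=2.788, apex=16.383, x_land=26.986, impact vy=-17.928
  bounce: vy ← 0.89·17.928 = 15.956
Arc 2: start y=0.000, vy=15.956 → t=3.253, apex=12.977, x_land=58.476, impact vy=-15.956
  bounce: vy ← 0.89·15.956 = 14.201
Arc 3: start y=0.000, vy=14.201 → t=2.895, apex=10.279, x_land=86.502, impact vy=-14.201
  bounce: vy ← 0.89·14.201 = 12.639
Arc 4: start y=0.000, vy=12.639 → t=2.577, apex=8.142, x_land=111.445, impact vy=-12.639
  bounce: vy ← 0.89·12.639 = 11.249

1 2.788 16.383 26.986
2 3.253 12.977 58.476
3 2.895 10.279 86.502
4 2.577 8.142 111.445
final: 111.445 11.249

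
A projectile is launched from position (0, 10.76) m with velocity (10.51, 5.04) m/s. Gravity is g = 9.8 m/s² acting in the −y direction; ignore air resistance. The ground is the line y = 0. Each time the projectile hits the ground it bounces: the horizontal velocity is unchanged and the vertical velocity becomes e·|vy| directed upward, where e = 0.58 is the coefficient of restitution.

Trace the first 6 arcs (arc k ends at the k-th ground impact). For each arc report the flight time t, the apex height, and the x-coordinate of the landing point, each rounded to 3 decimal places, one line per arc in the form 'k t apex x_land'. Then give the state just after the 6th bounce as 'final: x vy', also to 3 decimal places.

Arc 1: start y=10.760, vy=5.040 → t=2.083, apex=12.056, x_land=21.891, impact vy=-15.372
  bounce: vy ← 0.58·15.372 = 8.916
Arc 2: start y=0.000, vy=8.916 → t=1.820, apex=4.056, x_land=41.014, impact vy=-8.916
  bounce: vy ← 0.58·8.916 = 5.171
Arc 3: start y=0.000, vy=5.171 → t=1.055, apex=1.364, x_land=52.106, impact vy=-5.171
  bounce: vy ← 0.58·5.171 = 2.999
Arc 4: start y=0.000, vy=2.999 → t=0.612, apex=0.459, x_land=58.539, impact vy=-2.999
  bounce: vy ← 0.58·2.999 = 1.740
Arc 5: start y=0.000, vy=1.740 → t=0.355, apex=0.154, x_land=62.270, impact vy=-1.740
  bounce: vy ← 0.58·1.740 = 1.009
Arc 6: start y=0.000, vy=1.009 → t=0.206, apex=0.052, x_land=64.434, impact vy=-1.009
  bounce: vy ← 0.58·1.009 = 0.585

1 2.083 12.056 21.891
2 1.820 4.056 41.014
3 1.055 1.364 52.106
4 0.612 0.459 58.539
5 0.355 0.154 62.270
6 0.206 0.052 64.434
final: 64.434 0.585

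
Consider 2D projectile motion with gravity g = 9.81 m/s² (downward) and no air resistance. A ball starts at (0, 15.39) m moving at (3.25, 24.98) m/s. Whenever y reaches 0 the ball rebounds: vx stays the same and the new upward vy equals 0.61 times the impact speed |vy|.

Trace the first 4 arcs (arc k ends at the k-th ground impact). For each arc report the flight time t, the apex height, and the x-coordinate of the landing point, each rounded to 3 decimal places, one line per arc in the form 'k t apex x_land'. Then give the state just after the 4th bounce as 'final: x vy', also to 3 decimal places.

Arc 1: start y=15.390, vy=24.980 → t=5.648, apex=47.194, x_land=18.357, impact vy=-30.429
  bounce: vy ← 0.61·30.429 = 18.562
Arc 2: start y=0.000, vy=18.562 → t=3.784, apex=17.561, x_land=30.656, impact vy=-18.562
  bounce: vy ← 0.61·18.562 = 11.323
Arc 3: start y=0.000, vy=11.323 → t=2.308, apex=6.534, x_land=38.158, impact vy=-11.323
  bounce: vy ← 0.61·11.323 = 6.907
Arc 4: start y=0.000, vy=6.907 → t=1.408, apex=2.431, x_land=42.735, impact vy=-6.907
  bounce: vy ← 0.61·6.907 = 4.213

1 5.648 47.194 18.357
2 3.784 17.561 30.656
3 2.308 6.534 38.158
4 1.408 2.431 42.735
final: 42.735 4.213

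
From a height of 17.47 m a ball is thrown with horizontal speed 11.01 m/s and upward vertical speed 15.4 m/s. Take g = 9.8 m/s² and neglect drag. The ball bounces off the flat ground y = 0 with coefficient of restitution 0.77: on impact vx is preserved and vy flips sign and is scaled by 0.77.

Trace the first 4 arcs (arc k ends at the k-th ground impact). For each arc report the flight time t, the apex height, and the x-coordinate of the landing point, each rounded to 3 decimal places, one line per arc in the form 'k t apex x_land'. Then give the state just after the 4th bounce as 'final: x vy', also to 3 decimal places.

Arc 1: start y=17.470, vy=15.400 → t=4.028, apex=29.570, x_land=44.348, impact vy=-24.074
  bounce: vy ← 0.77·24.074 = 18.537
Arc 2: start y=0.000, vy=18.537 → t=3.783, apex=17.532, x_land=86.000, impact vy=-18.537
  bounce: vy ← 0.77·18.537 = 14.274
Arc 3: start y=0.000, vy=14.274 → t=2.913, apex=10.395, x_land=118.072, impact vy=-14.274
  bounce: vy ← 0.77·14.274 = 10.991
Arc 4: start y=0.000, vy=10.991 → t=2.243, apex=6.163, x_land=142.768, impact vy=-10.991
  bounce: vy ← 0.77·10.991 = 8.463

1 4.028 29.570 44.348
2 3.783 17.532 86.000
3 2.913 10.395 118.072
4 2.243 6.163 142.768
final: 142.768 8.463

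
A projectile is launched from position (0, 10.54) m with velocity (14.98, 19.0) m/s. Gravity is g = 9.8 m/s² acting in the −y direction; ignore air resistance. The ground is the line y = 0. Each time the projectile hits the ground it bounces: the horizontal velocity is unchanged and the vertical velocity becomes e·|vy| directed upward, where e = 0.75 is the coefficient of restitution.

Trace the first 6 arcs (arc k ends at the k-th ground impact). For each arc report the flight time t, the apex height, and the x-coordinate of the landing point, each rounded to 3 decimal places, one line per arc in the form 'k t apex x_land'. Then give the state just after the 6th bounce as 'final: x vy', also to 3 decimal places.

Arc 1: start y=10.540, vy=19.000 → t=4.370, apex=28.958, x_land=65.460, impact vy=-23.824
  bounce: vy ← 0.75·23.824 = 17.868
Arc 2: start y=0.000, vy=17.868 → t=3.647, apex=16.289, x_land=120.085, impact vy=-17.868
  bounce: vy ← 0.75·17.868 = 13.401
Arc 3: start y=0.000, vy=13.401 → t=2.735, apex=9.163, x_land=161.053, impact vy=-13.401
  bounce: vy ← 0.75·13.401 = 10.051
Arc 4: start y=0.000, vy=10.051 → t=2.051, apex=5.154, x_land=191.780, impact vy=-10.051
  bounce: vy ← 0.75·10.051 = 7.538
Arc 5: start y=0.000, vy=7.538 → t=1.538, apex=2.899, x_land=214.825, impact vy=-7.538
  bounce: vy ← 0.75·7.538 = 5.654
Arc 6: start y=0.000, vy=5.654 → t=1.154, apex=1.631, x_land=232.109, impact vy=-5.654
  bounce: vy ← 0.75·5.654 = 4.240

1 4.370 28.958 65.460
2 3.647 16.289 120.085
3 2.735 9.163 161.053
4 2.051 5.154 191.780
5 1.538 2.899 214.825
6 1.154 1.631 232.109
final: 232.109 4.240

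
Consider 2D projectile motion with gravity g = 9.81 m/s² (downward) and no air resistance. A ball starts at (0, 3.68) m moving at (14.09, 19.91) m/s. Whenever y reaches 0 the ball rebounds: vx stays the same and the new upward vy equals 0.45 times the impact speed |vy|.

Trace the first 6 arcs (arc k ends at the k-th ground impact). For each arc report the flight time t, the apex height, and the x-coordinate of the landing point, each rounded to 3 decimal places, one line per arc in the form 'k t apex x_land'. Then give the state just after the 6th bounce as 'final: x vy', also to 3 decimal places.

Arc 1: start y=3.680, vy=19.910 → t=4.236, apex=23.884, x_land=59.688, impact vy=-21.647
  bounce: vy ← 0.45·21.647 = 9.741
Arc 2: start y=0.000, vy=9.741 → t=1.986, apex=4.837, x_land=87.671, impact vy=-9.741
  bounce: vy ← 0.45·9.741 = 4.384
Arc 3: start y=0.000, vy=4.384 → t=0.894, apex=0.979, x_land=100.263, impact vy=-4.384
  bounce: vy ← 0.45·4.384 = 1.973
Arc 4: start y=0.000, vy=1.973 → t=0.402, apex=0.198, x_land=105.930, impact vy=-1.973
  bounce: vy ← 0.45·1.973 = 0.888
Arc 5: start y=0.000, vy=0.888 → t=0.181, apex=0.040, x_land=108.480, impact vy=-0.888
  bounce: vy ← 0.45·0.888 = 0.399
Arc 6: start y=0.000, vy=0.399 → t=0.081, apex=0.008, x_land=109.627, impact vy=-0.399
  bounce: vy ← 0.45·0.399 = 0.180

1 4.236 23.884 59.688
2 1.986 4.837 87.671
3 0.894 0.979 100.263
4 0.402 0.198 105.930
5 0.181 0.040 108.480
6 0.081 0.008 109.627
final: 109.627 0.180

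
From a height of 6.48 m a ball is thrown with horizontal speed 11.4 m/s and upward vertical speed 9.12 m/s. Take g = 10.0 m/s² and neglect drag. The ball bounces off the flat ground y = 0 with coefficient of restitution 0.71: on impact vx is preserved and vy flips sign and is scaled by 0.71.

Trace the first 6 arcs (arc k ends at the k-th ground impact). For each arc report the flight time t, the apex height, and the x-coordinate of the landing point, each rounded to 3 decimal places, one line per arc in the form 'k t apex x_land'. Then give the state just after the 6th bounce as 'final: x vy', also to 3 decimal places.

1 2.371 10.639 27.026
2 2.071 5.363 50.639
3 1.471 2.703 67.404
4 1.044 1.363 79.307
5 0.741 0.687 87.759
6 0.526 0.346 93.759
final: 93.759 1.869

Arc 1: start y=6.480, vy=9.120 → t=2.371, apex=10.639, x_land=27.026, impact vy=-14.587
  bounce: vy ← 0.71·14.587 = 10.357
Arc 2: start y=0.000, vy=10.357 → t=2.071, apex=5.363, x_land=50.639, impact vy=-10.357
  bounce: vy ← 0.71·10.357 = 7.353
Arc 3: start y=0.000, vy=7.353 → t=1.471, apex=2.703, x_land=67.404, impact vy=-7.353
  bounce: vy ← 0.71·7.353 = 5.221
Arc 4: start y=0.000, vy=5.221 → t=1.044, apex=1.363, x_land=79.307, impact vy=-5.221
  bounce: vy ← 0.71·5.221 = 3.707
Arc 5: start y=0.000, vy=3.707 → t=0.741, apex=0.687, x_land=87.759, impact vy=-3.707
  bounce: vy ← 0.71·3.707 = 2.632
Arc 6: start y=0.000, vy=2.632 → t=0.526, apex=0.346, x_land=93.759, impact vy=-2.632
  bounce: vy ← 0.71·2.632 = 1.869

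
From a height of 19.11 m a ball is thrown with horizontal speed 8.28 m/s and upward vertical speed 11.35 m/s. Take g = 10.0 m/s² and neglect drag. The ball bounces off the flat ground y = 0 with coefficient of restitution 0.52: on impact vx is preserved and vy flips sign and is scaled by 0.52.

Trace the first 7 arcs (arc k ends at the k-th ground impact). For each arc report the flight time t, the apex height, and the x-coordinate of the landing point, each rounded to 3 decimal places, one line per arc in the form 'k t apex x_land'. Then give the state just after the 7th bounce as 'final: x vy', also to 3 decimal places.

1 3.396 25.551 28.115
2 2.351 6.909 47.582
3 1.223 1.868 57.704
4 0.636 0.505 62.968
5 0.331 0.137 65.705
6 0.172 0.037 67.128
7 0.089 0.010 67.868
final: 67.868 0.232

Arc 1: start y=19.110, vy=11.350 → t=3.396, apex=25.551, x_land=28.115, impact vy=-22.606
  bounce: vy ← 0.52·22.606 = 11.755
Arc 2: start y=0.000, vy=11.755 → t=2.351, apex=6.909, x_land=47.582, impact vy=-11.755
  bounce: vy ← 0.52·11.755 = 6.113
Arc 3: start y=0.000, vy=6.113 → t=1.223, apex=1.868, x_land=57.704, impact vy=-6.113
  bounce: vy ← 0.52·6.113 = 3.179
Arc 4: start y=0.000, vy=3.179 → t=0.636, apex=0.505, x_land=62.968, impact vy=-3.179
  bounce: vy ← 0.52·3.179 = 1.653
Arc 5: start y=0.000, vy=1.653 → t=0.331, apex=0.137, x_land=65.705, impact vy=-1.653
  bounce: vy ← 0.52·1.653 = 0.859
Arc 6: start y=0.000, vy=0.859 → t=0.172, apex=0.037, x_land=67.128, impact vy=-0.859
  bounce: vy ← 0.52·0.859 = 0.447
Arc 7: start y=0.000, vy=0.447 → t=0.089, apex=0.010, x_land=67.868, impact vy=-0.447
  bounce: vy ← 0.52·0.447 = 0.232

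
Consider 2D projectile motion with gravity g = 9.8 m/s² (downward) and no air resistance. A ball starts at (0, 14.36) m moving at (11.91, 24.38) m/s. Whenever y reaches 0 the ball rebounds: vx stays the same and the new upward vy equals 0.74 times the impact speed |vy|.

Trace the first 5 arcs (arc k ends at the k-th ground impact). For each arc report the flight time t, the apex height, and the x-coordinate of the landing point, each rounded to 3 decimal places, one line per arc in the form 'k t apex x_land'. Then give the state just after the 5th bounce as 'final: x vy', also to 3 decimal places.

Arc 1: start y=14.360, vy=24.380 → t=5.508, apex=44.686, x_land=65.596, impact vy=-29.595
  bounce: vy ← 0.74·29.595 = 21.900
Arc 2: start y=0.000, vy=21.900 → t=4.469, apex=24.470, x_land=118.826, impact vy=-21.900
  bounce: vy ← 0.74·21.900 = 16.206
Arc 3: start y=0.000, vy=16.206 → t=3.307, apex=13.400, x_land=158.217, impact vy=-16.206
  bounce: vy ← 0.74·16.206 = 11.992
Arc 4: start y=0.000, vy=11.992 → t=2.447, apex=7.338, x_land=187.366, impact vy=-11.992
  bounce: vy ← 0.74·11.992 = 8.874
Arc 5: start y=0.000, vy=8.874 → t=1.811, apex=4.018, x_land=208.936, impact vy=-8.874
  bounce: vy ← 0.74·8.874 = 6.567

1 5.508 44.686 65.596
2 4.469 24.470 118.826
3 3.307 13.400 158.217
4 2.447 7.338 187.366
5 1.811 4.018 208.936
final: 208.936 6.567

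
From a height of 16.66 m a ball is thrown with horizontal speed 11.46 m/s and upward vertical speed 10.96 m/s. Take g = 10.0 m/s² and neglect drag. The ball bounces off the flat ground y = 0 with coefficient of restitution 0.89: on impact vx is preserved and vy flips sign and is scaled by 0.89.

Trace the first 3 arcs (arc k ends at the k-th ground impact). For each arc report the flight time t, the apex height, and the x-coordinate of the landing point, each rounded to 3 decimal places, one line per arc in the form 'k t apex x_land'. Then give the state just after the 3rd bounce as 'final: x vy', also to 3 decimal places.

1 3.225 22.666 36.960
2 3.790 17.954 80.392
3 3.373 14.221 119.046
final: 119.046 15.010

Arc 1: start y=16.660, vy=10.960 → t=3.225, apex=22.666, x_land=36.960, impact vy=-21.291
  bounce: vy ← 0.89·21.291 = 18.949
Arc 2: start y=0.000, vy=18.949 → t=3.790, apex=17.954, x_land=80.392, impact vy=-18.949
  bounce: vy ← 0.89·18.949 = 16.865
Arc 3: start y=0.000, vy=16.865 → t=3.373, apex=14.221, x_land=119.046, impact vy=-16.865
  bounce: vy ← 0.89·16.865 = 15.010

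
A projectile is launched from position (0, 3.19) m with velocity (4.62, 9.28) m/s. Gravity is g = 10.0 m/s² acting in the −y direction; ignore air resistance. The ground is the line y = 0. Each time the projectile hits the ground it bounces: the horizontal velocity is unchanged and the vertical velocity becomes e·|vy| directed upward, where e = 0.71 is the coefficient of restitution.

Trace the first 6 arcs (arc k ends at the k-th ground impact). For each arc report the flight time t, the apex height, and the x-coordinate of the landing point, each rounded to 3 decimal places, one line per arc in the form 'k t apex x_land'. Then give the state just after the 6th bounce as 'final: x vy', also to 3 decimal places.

Arc 1: start y=3.190, vy=9.280 → t=2.152, apex=7.496, x_land=9.944, impact vy=-12.244
  bounce: vy ← 0.71·12.244 = 8.693
Arc 2: start y=0.000, vy=8.693 → t=1.739, apex=3.779, x_land=17.977, impact vy=-8.693
  bounce: vy ← 0.71·8.693 = 6.172
Arc 3: start y=0.000, vy=6.172 → t=1.234, apex=1.905, x_land=23.680, impact vy=-6.172
  bounce: vy ← 0.71·6.172 = 4.382
Arc 4: start y=0.000, vy=4.382 → t=0.876, apex=0.960, x_land=27.729, impact vy=-4.382
  bounce: vy ← 0.71·4.382 = 3.111
Arc 5: start y=0.000, vy=3.111 → t=0.622, apex=0.484, x_land=30.604, impact vy=-3.111
  bounce: vy ← 0.71·3.111 = 2.209
Arc 6: start y=0.000, vy=2.209 → t=0.442, apex=0.244, x_land=32.645, impact vy=-2.209
  bounce: vy ← 0.71·2.209 = 1.568

1 2.152 7.496 9.944
2 1.739 3.779 17.977
3 1.234 1.905 23.680
4 0.876 0.960 27.729
5 0.622 0.484 30.604
6 0.442 0.244 32.645
final: 32.645 1.568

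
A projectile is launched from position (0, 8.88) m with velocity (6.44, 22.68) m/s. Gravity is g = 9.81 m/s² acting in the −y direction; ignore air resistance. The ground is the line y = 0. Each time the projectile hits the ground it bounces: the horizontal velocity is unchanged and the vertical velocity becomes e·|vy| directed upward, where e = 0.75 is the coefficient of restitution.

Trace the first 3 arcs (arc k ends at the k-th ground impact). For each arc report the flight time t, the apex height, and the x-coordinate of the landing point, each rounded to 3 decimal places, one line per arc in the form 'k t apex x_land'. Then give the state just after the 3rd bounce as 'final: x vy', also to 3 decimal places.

1 4.987 35.097 32.116
2 4.012 19.742 57.956
3 3.009 11.105 77.336
final: 77.336 11.071

Arc 1: start y=8.880, vy=22.680 → t=4.987, apex=35.097, x_land=32.116, impact vy=-26.241
  bounce: vy ← 0.75·26.241 = 19.681
Arc 2: start y=0.000, vy=19.681 → t=4.012, apex=19.742, x_land=57.956, impact vy=-19.681
  bounce: vy ← 0.75·19.681 = 14.761
Arc 3: start y=0.000, vy=14.761 → t=3.009, apex=11.105, x_land=77.336, impact vy=-14.761
  bounce: vy ← 0.75·14.761 = 11.071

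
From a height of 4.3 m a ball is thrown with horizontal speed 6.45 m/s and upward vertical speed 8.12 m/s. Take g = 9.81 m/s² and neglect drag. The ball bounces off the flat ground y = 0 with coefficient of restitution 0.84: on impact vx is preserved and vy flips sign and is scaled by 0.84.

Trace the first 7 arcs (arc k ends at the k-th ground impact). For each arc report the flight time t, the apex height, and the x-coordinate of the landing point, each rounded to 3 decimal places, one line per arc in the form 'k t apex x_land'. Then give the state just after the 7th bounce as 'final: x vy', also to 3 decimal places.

1 2.077 7.661 13.400
2 2.100 5.405 26.941
3 1.764 3.814 38.317
4 1.481 2.691 47.872
5 1.244 1.899 55.898
6 1.045 1.340 62.640
7 0.878 0.945 68.304
final: 68.304 3.618

Arc 1: start y=4.300, vy=8.120 → t=2.077, apex=7.661, x_land=13.400, impact vy=-12.260
  bounce: vy ← 0.84·12.260 = 10.298
Arc 2: start y=0.000, vy=10.298 → t=2.100, apex=5.405, x_land=26.941, impact vy=-10.298
  bounce: vy ← 0.84·10.298 = 8.650
Arc 3: start y=0.000, vy=8.650 → t=1.764, apex=3.814, x_land=38.317, impact vy=-8.650
  bounce: vy ← 0.84·8.650 = 7.266
Arc 4: start y=0.000, vy=7.266 → t=1.481, apex=2.691, x_land=47.872, impact vy=-7.266
  bounce: vy ← 0.84·7.266 = 6.104
Arc 5: start y=0.000, vy=6.104 → t=1.244, apex=1.899, x_land=55.898, impact vy=-6.104
  bounce: vy ← 0.84·6.104 = 5.127
Arc 6: start y=0.000, vy=5.127 → t=1.045, apex=1.340, x_land=62.640, impact vy=-5.127
  bounce: vy ← 0.84·5.127 = 4.307
Arc 7: start y=0.000, vy=4.307 → t=0.878, apex=0.945, x_land=68.304, impact vy=-4.307
  bounce: vy ← 0.84·4.307 = 3.618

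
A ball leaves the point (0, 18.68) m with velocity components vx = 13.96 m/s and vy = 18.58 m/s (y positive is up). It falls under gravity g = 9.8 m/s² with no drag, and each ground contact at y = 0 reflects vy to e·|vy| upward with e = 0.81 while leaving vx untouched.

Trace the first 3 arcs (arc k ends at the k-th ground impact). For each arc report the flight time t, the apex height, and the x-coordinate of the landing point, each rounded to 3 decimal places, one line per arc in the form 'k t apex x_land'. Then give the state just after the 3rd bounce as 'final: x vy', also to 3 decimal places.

1 4.617 36.293 64.460
2 4.409 23.812 126.008
3 3.571 15.623 175.862
final: 175.862 14.174

Arc 1: start y=18.680, vy=18.580 → t=4.617, apex=36.293, x_land=64.460, impact vy=-26.671
  bounce: vy ← 0.81·26.671 = 21.604
Arc 2: start y=0.000, vy=21.604 → t=4.409, apex=23.812, x_land=126.008, impact vy=-21.604
  bounce: vy ← 0.81·21.604 = 17.499
Arc 3: start y=0.000, vy=17.499 → t=3.571, apex=15.623, x_land=175.862, impact vy=-17.499
  bounce: vy ← 0.81·17.499 = 14.174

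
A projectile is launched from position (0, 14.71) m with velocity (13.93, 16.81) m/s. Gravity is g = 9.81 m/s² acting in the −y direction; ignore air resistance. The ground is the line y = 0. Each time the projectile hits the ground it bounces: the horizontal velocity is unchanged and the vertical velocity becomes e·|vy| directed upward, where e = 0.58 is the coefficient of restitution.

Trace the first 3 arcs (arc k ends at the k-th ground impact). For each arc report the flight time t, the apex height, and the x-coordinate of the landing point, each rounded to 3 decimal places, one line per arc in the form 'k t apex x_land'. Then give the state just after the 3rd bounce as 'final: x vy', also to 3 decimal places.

1 4.150 29.112 57.807
2 2.826 9.793 97.173
3 1.639 3.295 120.006
final: 120.006 4.663

Arc 1: start y=14.710, vy=16.810 → t=4.150, apex=29.112, x_land=57.807, impact vy=-23.900
  bounce: vy ← 0.58·23.900 = 13.862
Arc 2: start y=0.000, vy=13.862 → t=2.826, apex=9.793, x_land=97.173, impact vy=-13.862
  bounce: vy ← 0.58·13.862 = 8.040
Arc 3: start y=0.000, vy=8.040 → t=1.639, apex=3.295, x_land=120.006, impact vy=-8.040
  bounce: vy ← 0.58·8.040 = 4.663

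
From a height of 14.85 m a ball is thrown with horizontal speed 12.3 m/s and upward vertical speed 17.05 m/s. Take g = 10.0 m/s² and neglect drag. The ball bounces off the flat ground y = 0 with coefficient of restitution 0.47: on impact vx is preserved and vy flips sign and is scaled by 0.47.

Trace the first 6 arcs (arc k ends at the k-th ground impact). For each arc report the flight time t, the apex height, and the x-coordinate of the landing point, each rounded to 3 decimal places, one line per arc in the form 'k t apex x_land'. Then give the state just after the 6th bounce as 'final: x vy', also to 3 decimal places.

Arc 1: start y=14.850, vy=17.050 → t=4.129, apex=29.385, x_land=50.790, impact vy=-24.243
  bounce: vy ← 0.47·24.243 = 11.394
Arc 2: start y=0.000, vy=11.394 → t=2.279, apex=6.491, x_land=78.819, impact vy=-11.394
  bounce: vy ← 0.47·11.394 = 5.355
Arc 3: start y=0.000, vy=5.355 → t=1.071, apex=1.434, x_land=91.993, impact vy=-5.355
  bounce: vy ← 0.47·5.355 = 2.517
Arc 4: start y=0.000, vy=2.517 → t=0.503, apex=0.317, x_land=98.185, impact vy=-2.517
  bounce: vy ← 0.47·2.517 = 1.183
Arc 5: start y=0.000, vy=1.183 → t=0.237, apex=0.070, x_land=101.095, impact vy=-1.183
  bounce: vy ← 0.47·1.183 = 0.556
Arc 6: start y=0.000, vy=0.556 → t=0.111, apex=0.015, x_land=102.462, impact vy=-0.556
  bounce: vy ← 0.47·0.556 = 0.261

1 4.129 29.385 50.790
2 2.279 6.491 78.819
3 1.071 1.434 91.993
4 0.503 0.317 98.185
5 0.237 0.070 101.095
6 0.111 0.015 102.462
final: 102.462 0.261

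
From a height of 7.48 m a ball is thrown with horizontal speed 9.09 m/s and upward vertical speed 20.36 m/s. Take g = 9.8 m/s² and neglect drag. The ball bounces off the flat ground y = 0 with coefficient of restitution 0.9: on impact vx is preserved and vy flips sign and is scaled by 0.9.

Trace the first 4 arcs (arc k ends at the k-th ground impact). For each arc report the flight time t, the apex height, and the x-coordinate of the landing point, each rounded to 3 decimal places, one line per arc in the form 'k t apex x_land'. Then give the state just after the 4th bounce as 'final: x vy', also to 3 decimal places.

Arc 1: start y=7.480, vy=20.360 → t=4.495, apex=28.629, x_land=40.857, impact vy=-23.688
  bounce: vy ← 0.9·23.688 = 21.320
Arc 2: start y=0.000, vy=21.320 → t=4.351, apex=23.190, x_land=80.407, impact vy=-21.320
  bounce: vy ← 0.9·21.320 = 19.188
Arc 3: start y=0.000, vy=19.188 → t=3.916, apex=18.784, x_land=116.002, impact vy=-19.188
  bounce: vy ← 0.9·19.188 = 17.269
Arc 4: start y=0.000, vy=17.269 → t=3.524, apex=15.215, x_land=148.037, impact vy=-17.269
  bounce: vy ← 0.9·17.269 = 15.542

1 4.495 28.629 40.857
2 4.351 23.190 80.407
3 3.916 18.784 116.002
4 3.524 15.215 148.037
final: 148.037 15.542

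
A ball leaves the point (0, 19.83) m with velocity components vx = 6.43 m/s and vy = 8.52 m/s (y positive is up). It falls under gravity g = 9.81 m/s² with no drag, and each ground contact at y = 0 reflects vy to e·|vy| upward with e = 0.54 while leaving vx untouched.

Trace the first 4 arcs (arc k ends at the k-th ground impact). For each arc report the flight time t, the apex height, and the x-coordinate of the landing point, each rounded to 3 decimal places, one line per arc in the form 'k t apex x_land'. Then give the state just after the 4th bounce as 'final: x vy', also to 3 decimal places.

Arc 1: start y=19.830, vy=8.520 → t=3.059, apex=23.530, x_land=19.668, impact vy=-21.486
  bounce: vy ← 0.54·21.486 = 11.603
Arc 2: start y=0.000, vy=11.603 → t=2.365, apex=6.861, x_land=34.877, impact vy=-11.603
  bounce: vy ← 0.54·11.603 = 6.265
Arc 3: start y=0.000, vy=6.265 → t=1.277, apex=2.001, x_land=43.091, impact vy=-6.265
  bounce: vy ← 0.54·6.265 = 3.383
Arc 4: start y=0.000, vy=3.383 → t=0.690, apex=0.583, x_land=47.526, impact vy=-3.383
  bounce: vy ← 0.54·3.383 = 1.827

1 3.059 23.530 19.668
2 2.365 6.861 34.877
3 1.277 2.001 43.091
4 0.690 0.583 47.526
final: 47.526 1.827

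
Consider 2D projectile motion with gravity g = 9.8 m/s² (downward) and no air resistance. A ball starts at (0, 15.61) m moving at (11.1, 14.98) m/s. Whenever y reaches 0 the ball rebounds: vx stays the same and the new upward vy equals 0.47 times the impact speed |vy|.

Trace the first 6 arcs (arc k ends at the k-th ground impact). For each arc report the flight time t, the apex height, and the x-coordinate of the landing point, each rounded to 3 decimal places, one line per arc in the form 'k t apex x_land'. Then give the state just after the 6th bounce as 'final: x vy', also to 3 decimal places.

1 3.879 27.059 43.052
2 2.209 5.977 67.571
3 1.038 1.320 79.095
4 0.488 0.292 84.511
5 0.229 0.064 87.057
6 0.108 0.014 88.253
final: 88.253 0.248

Arc 1: start y=15.610, vy=14.980 → t=3.879, apex=27.059, x_land=43.052, impact vy=-23.029
  bounce: vy ← 0.47·23.029 = 10.824
Arc 2: start y=0.000, vy=10.824 → t=2.209, apex=5.977, x_land=67.571, impact vy=-10.824
  bounce: vy ← 0.47·10.824 = 5.087
Arc 3: start y=0.000, vy=5.087 → t=1.038, apex=1.320, x_land=79.095, impact vy=-5.087
  bounce: vy ← 0.47·5.087 = 2.391
Arc 4: start y=0.000, vy=2.391 → t=0.488, apex=0.292, x_land=84.511, impact vy=-2.391
  bounce: vy ← 0.47·2.391 = 1.124
Arc 5: start y=0.000, vy=1.124 → t=0.229, apex=0.064, x_land=87.057, impact vy=-1.124
  bounce: vy ← 0.47·1.124 = 0.528
Arc 6: start y=0.000, vy=0.528 → t=0.108, apex=0.014, x_land=88.253, impact vy=-0.528
  bounce: vy ← 0.47·0.528 = 0.248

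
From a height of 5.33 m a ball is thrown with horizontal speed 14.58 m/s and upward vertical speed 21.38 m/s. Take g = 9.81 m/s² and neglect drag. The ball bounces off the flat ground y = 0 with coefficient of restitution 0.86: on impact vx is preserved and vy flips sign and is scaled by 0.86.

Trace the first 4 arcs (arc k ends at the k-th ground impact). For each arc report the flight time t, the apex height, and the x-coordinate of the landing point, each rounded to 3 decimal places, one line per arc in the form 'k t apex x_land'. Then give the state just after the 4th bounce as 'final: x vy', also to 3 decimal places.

1 4.595 28.628 66.999
2 4.155 21.173 127.584
3 3.574 15.660 179.686
4 3.073 11.582 224.495
final: 224.495 12.964

Arc 1: start y=5.330, vy=21.380 → t=4.595, apex=28.628, x_land=66.999, impact vy=-23.700
  bounce: vy ← 0.86·23.700 = 20.382
Arc 2: start y=0.000, vy=20.382 → t=4.155, apex=21.173, x_land=127.584, impact vy=-20.382
  bounce: vy ← 0.86·20.382 = 17.528
Arc 3: start y=0.000, vy=17.528 → t=3.574, apex=15.660, x_land=179.686, impact vy=-17.528
  bounce: vy ← 0.86·17.528 = 15.074
Arc 4: start y=0.000, vy=15.074 → t=3.073, apex=11.582, x_land=224.495, impact vy=-15.074
  bounce: vy ← 0.86·15.074 = 12.964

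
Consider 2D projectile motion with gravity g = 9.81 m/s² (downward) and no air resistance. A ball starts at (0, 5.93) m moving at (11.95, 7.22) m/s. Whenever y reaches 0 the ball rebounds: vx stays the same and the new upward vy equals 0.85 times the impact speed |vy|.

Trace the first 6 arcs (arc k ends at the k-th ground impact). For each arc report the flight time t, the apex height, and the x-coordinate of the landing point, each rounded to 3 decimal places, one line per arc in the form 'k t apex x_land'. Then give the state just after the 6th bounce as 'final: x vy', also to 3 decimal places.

1 2.059 8.587 24.606
2 2.249 6.204 51.485
3 1.912 4.482 74.333
4 1.625 3.239 93.753
5 1.381 2.340 110.260
6 1.174 1.691 124.291
final: 124.291 4.895

Arc 1: start y=5.930, vy=7.220 → t=2.059, apex=8.587, x_land=24.606, impact vy=-12.980
  bounce: vy ← 0.85·12.980 = 11.033
Arc 2: start y=0.000, vy=11.033 → t=2.249, apex=6.204, x_land=51.485, impact vy=-11.033
  bounce: vy ← 0.85·11.033 = 9.378
Arc 3: start y=0.000, vy=9.378 → t=1.912, apex=4.482, x_land=74.333, impact vy=-9.378
  bounce: vy ← 0.85·9.378 = 7.971
Arc 4: start y=0.000, vy=7.971 → t=1.625, apex=3.239, x_land=93.753, impact vy=-7.971
  bounce: vy ← 0.85·7.971 = 6.776
Arc 5: start y=0.000, vy=6.776 → t=1.381, apex=2.340, x_land=110.260, impact vy=-6.776
  bounce: vy ← 0.85·6.776 = 5.759
Arc 6: start y=0.000, vy=5.759 → t=1.174, apex=1.691, x_land=124.291, impact vy=-5.759
  bounce: vy ← 0.85·5.759 = 4.895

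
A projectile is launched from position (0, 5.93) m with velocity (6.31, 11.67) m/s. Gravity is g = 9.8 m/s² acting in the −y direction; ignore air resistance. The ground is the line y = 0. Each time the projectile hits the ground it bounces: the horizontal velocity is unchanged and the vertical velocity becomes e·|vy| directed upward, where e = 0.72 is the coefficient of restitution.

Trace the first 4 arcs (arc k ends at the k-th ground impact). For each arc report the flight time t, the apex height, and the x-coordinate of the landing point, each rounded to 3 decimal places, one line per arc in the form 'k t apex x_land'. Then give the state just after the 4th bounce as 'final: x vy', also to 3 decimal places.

Arc 1: start y=5.930, vy=11.670 → t=2.812, apex=12.878, x_land=17.744, impact vy=-15.888
  bounce: vy ← 0.72·15.888 = 11.439
Arc 2: start y=0.000, vy=11.439 → t=2.335, apex=6.676, x_land=32.474, impact vy=-11.439
  bounce: vy ← 0.72·11.439 = 8.236
Arc 3: start y=0.000, vy=8.236 → t=1.681, apex=3.461, x_land=43.081, impact vy=-8.236
  bounce: vy ← 0.72·8.236 = 5.930
Arc 4: start y=0.000, vy=5.930 → t=1.210, apex=1.794, x_land=50.717, impact vy=-5.930
  bounce: vy ← 0.72·5.930 = 4.270

1 2.812 12.878 17.744
2 2.335 6.676 32.474
3 1.681 3.461 43.081
4 1.210 1.794 50.717
final: 50.717 4.270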